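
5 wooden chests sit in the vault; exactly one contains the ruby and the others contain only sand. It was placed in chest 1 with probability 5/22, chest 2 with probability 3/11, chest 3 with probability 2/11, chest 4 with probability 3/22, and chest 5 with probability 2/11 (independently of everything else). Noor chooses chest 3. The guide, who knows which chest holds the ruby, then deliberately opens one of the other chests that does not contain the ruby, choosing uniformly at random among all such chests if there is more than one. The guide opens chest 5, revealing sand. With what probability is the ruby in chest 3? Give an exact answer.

Apply Bayes' rule, conditioning on where the ruby actually is.
If it is in chest 1 (prior 5/22): the guide has 3 equally likely choices, so probability 1/3; weight (5/22)·(1/3) = 5/66.
If it is in chest 2 (prior 3/11): the guide has 3 equally likely choices, so probability 1/3; weight (3/11)·(1/3) = 1/11.
If it is in chest 3 (prior 2/11): the guide has 4 equally likely choices, so probability 1/4; weight (2/11)·(1/4) = 1/22.
If it is in chest 4 (prior 3/22): the guide has 3 equally likely choices, so probability 1/3; weight (3/22)·(1/3) = 1/22.
If it is in chest 5 (prior 2/11): the guide opened chest 5, so this case is ruled out; weight (2/11)·0 = 0.
The weights sum to 17/66.
So P(the ruby in chest 3 | the guide opened chest 5) = (1/22) / (17/66) = 3/17.

3/17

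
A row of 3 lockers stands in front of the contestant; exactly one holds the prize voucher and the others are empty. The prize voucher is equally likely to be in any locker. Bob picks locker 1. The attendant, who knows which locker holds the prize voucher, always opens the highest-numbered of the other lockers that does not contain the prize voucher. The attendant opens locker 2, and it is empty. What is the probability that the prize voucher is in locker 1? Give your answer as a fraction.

0

Consider each possible location of the prize voucher in turn.
If it is in locker 1 (prior 1/3): the attendant would have opened locker 3 instead, probability 0; weight (1/3)·0 = 0.
If it is in locker 2 (prior 1/3): the attendant opened locker 2, so this case is ruled out; weight (1/3)·0 = 0.
If it is in locker 3 (prior 1/3): locker 2 is the highest-numbered option available, probability 1; weight (1/3)·1 = 1/3.
The weights sum to 1/3.
So P(the prize voucher in locker 1 | the attendant opened locker 2) = 0 / (1/3) = 0.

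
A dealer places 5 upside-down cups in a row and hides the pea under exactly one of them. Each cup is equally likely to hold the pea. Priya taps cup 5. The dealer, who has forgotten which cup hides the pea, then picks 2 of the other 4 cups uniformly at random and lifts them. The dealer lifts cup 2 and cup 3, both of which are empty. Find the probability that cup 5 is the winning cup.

Because the dealer chose which cups to lift without knowing where the pea is, the choice is independent of the prize location. Learning that none of the 2 opened cups holds the pea simply rules out those 2 locations and leaves the remaining 3 cups still equally likely by symmetry.
So P(the pea under cup 5) = 1/3.

1/3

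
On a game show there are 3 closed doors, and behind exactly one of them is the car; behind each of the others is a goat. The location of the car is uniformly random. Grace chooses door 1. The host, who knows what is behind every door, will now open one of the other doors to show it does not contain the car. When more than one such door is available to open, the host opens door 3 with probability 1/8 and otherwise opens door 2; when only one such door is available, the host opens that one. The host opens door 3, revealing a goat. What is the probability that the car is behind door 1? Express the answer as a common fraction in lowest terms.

Apply Bayes' rule, conditioning on where the car actually is.
If it is behind door 1 (prior 1/3): door 3 is available, opened with probability 1/8; weight (1/3)·(1/8) = 1/24.
If it is behind door 2 (prior 1/3): only door 3 is available, probability 1; weight (1/3)·1 = 1/3.
If it is behind door 3 (prior 1/3): the host opened door 3, so this case is ruled out; weight (1/3)·0 = 0.
The weights sum to 3/8.
So P(the car behind door 1 | the host opened door 3) = (1/24) / (3/8) = 1/9.

1/9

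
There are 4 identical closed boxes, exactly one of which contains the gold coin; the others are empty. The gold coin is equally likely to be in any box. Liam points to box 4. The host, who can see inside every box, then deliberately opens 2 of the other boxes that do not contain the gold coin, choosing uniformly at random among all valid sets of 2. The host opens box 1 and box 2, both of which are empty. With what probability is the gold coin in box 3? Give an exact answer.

Condition on the true location of the gold coin.
If it is in either of boxes 1 and 2 (prior 1/4 each): that box was opened and seen not to hold the prize — ruled out; weight (1/4)·0 = 0 each.
If it is in box 3 (prior 1/4): the host has no choice, probability 1; weight (1/4)·1 = 1/4.
If it is in box 4 (prior 1/4): the host has 3 equally likely choices, so probability 1/3; weight (1/4)·(1/3) = 1/12.
The weights sum to 1/3.
So P(the gold coin in box 3 | the host opened box 1 and box 2) = (1/4) / (1/3) = 3/4.

3/4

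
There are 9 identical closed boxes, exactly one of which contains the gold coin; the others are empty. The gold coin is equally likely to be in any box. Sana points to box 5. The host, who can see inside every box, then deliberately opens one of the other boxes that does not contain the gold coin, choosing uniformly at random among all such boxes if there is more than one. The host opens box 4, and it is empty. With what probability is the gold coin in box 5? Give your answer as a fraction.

Apply Bayes' rule, conditioning on where the gold coin actually is.
If it is in any of boxes 1, 2, 3, 6, 7, 8, and 9 (prior 1/9 each): the host has 7 equally likely choices, so probability 1/7; weight (1/9)·(1/7) = 1/63 each.
If it is in box 4 (prior 1/9): the host opened box 4, so this case is ruled out; weight (1/9)·0 = 0.
If it is in box 5 (prior 1/9): the host has 8 equally likely choices, so probability 1/8; weight (1/9)·(1/8) = 1/72.
The weights sum to 1/8.
So P(the gold coin in box 5 | the host opened box 4) = (1/72) / (1/8) = 1/9.

1/9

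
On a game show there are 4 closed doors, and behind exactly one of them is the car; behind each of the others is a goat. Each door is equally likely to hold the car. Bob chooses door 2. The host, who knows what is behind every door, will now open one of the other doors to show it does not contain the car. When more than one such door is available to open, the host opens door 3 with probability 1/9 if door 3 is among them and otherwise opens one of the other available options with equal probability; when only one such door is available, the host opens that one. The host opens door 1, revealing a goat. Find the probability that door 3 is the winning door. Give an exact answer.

Consider each possible location of the car in turn.
If it is behind door 1 (prior 1/4): the host opened door 1, so this case is ruled out; weight (1/4)·0 = 0.
If it is behind door 2 (prior 1/4): door 3 is available but not opened; door 1 gets probability (1 − 1/9)/2 = 4/9; weight (1/4)·(4/9) = 1/9.
If it is behind door 3 (prior 1/4): door 3 holds the prize so is unavailable; the host chooses uniformly among the 2 others, probability 1/2; weight (1/4)·(1/2) = 1/8.
If it is behind door 4 (prior 1/4): door 3 is available but not opened, probability 8/9; weight (1/4)·(8/9) = 2/9.
The weights sum to 11/24.
So P(the car behind door 3 | the host opened door 1) = (1/8) / (11/24) = 3/11.

3/11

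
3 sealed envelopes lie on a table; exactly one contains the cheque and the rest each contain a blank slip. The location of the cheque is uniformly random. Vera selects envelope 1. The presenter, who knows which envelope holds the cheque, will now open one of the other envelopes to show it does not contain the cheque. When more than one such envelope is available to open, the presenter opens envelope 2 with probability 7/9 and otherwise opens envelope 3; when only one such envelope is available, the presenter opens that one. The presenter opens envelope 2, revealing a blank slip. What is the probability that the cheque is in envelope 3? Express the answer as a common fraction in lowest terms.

9/16

Consider each possible location of the cheque in turn.
If it is in envelope 1 (prior 1/3): envelope 2 is available, opened with probability 7/9; weight (1/3)·(7/9) = 7/27.
If it is in envelope 2 (prior 1/3): the presenter opened envelope 2, so this case is ruled out; weight (1/3)·0 = 0.
If it is in envelope 3 (prior 1/3): only envelope 2 is available, probability 1; weight (1/3)·1 = 1/3.
The weights sum to 16/27.
So P(the cheque in envelope 3 | the presenter opened envelope 2) = (1/3) / (16/27) = 9/16.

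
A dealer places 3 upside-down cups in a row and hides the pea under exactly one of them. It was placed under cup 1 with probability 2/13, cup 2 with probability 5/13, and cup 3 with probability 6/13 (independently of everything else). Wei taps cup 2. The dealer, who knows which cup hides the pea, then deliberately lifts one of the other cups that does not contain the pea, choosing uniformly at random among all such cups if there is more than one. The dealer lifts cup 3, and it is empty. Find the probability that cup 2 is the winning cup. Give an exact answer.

Apply Bayes' rule, conditioning on where the pea actually is.
If it is under cup 1 (prior 2/13): the dealer has no choice, probability 1; weight (2/13)·1 = 2/13.
If it is under cup 2 (prior 5/13): the dealer has 2 equally likely choices, so probability 1/2; weight (5/13)·(1/2) = 5/26.
If it is under cup 3 (prior 6/13): the dealer opened cup 3, so this case is ruled out; weight (6/13)·0 = 0.
The weights sum to 9/26.
So P(the pea under cup 2 | the dealer opened cup 3) = (5/26) / (9/26) = 5/9.

5/9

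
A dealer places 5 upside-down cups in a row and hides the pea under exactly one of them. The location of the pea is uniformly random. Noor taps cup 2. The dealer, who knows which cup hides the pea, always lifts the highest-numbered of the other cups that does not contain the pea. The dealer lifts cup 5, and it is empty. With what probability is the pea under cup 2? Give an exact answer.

Condition on the true location of the pea.
If it is under any of cups 1, 2, 3, and 4 (prior 1/5 each): cup 5 is the highest-numbered option available, probability 1; weight (1/5)·1 = 1/5 each.
If it is under cup 5 (prior 1/5): the dealer opened cup 5, so this case is ruled out; weight (1/5)·0 = 0.
The weights sum to 4/5.
So P(the pea under cup 2 | the dealer opened cup 5) = (1/5) / (4/5) = 1/4.

1/4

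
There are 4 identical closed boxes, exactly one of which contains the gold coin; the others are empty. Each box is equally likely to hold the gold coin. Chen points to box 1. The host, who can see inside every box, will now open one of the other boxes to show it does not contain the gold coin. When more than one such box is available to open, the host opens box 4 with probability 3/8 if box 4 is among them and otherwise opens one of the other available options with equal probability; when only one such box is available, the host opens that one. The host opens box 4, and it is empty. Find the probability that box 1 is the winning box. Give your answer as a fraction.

Condition on the true location of the gold coin.
If it is in any of boxes 1, 2, and 3 (prior 1/4 each): box 4 is available, opened with probability 3/8; weight (1/4)·(3/8) = 3/32 each.
If it is in box 4 (prior 1/4): the host opened box 4, so this case is ruled out; weight (1/4)·0 = 0.
The weights sum to 9/32.
So P(the gold coin in box 1 | the host opened box 4) = (3/32) / (9/32) = 1/3.

1/3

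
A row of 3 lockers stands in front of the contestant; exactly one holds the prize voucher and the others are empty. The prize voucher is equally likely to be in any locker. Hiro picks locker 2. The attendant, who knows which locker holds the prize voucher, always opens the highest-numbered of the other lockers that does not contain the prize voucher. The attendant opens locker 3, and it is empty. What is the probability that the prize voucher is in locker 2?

1/2

Condition on the true location of the prize voucher.
If it is in either of lockers 1 and 2 (prior 1/3 each): locker 3 is the highest-numbered option available, probability 1; weight (1/3)·1 = 1/3 each.
If it is in locker 3 (prior 1/3): the attendant opened locker 3, so this case is ruled out; weight (1/3)·0 = 0.
The weights sum to 2/3.
So P(the prize voucher in locker 2 | the attendant opened locker 3) = (1/3) / (2/3) = 1/2.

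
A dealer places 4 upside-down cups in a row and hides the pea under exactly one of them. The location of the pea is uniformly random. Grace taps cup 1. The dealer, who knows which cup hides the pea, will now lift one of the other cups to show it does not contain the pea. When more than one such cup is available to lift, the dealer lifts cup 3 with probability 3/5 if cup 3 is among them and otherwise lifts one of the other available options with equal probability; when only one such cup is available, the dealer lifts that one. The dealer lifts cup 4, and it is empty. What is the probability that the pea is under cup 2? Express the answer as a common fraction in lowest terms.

4/11

Consider each possible location of the pea in turn.
If it is under cup 1 (prior 1/4): cup 3 is available but not opened; cup 4 gets probability (1 − 3/5)/2 = 1/5; weight (1/4)·(1/5) = 1/20.
If it is under cup 2 (prior 1/4): cup 3 is available but not opened, probability 2/5; weight (1/4)·(2/5) = 1/10.
If it is under cup 3 (prior 1/4): cup 3 holds the prize so is unavailable; the dealer chooses uniformly among the 2 others, probability 1/2; weight (1/4)·(1/2) = 1/8.
If it is under cup 4 (prior 1/4): the dealer opened cup 4, so this case is ruled out; weight (1/4)·0 = 0.
The weights sum to 11/40.
So P(the pea under cup 2 | the dealer opened cup 4) = (1/10) / (11/40) = 4/11.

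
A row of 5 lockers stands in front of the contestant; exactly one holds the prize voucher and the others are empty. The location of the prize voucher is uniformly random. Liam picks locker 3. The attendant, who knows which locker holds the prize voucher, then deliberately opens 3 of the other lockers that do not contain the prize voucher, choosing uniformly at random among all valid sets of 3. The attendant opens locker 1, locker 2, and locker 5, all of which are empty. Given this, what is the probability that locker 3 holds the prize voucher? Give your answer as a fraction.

1/5

Consider each possible location of the prize voucher in turn.
If it is in any of lockers 1, 2, and 5 (prior 1/5 each): that locker was opened and seen not to hold the prize — ruled out; weight (1/5)·0 = 0 each.
If it is in locker 3 (prior 1/5): the attendant has 4 equally likely choices, so probability 1/4; weight (1/5)·(1/4) = 1/20.
If it is in locker 4 (prior 1/5): the attendant has no choice, probability 1; weight (1/5)·1 = 1/5.
The weights sum to 1/4.
So P(the prize voucher in locker 3 | the attendant opened locker 1, locker 2, and locker 5) = (1/20) / (1/4) = 1/5.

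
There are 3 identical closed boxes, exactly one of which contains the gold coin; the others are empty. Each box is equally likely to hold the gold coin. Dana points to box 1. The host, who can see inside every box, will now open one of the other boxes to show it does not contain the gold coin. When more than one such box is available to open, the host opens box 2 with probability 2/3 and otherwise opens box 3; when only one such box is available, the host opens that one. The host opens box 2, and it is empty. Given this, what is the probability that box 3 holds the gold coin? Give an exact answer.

Consider each possible location of the gold coin in turn.
If it is in box 1 (prior 1/3): box 2 is available, opened with probability 2/3; weight (1/3)·(2/3) = 2/9.
If it is in box 2 (prior 1/3): the host opened box 2, so this case is ruled out; weight (1/3)·0 = 0.
If it is in box 3 (prior 1/3): only box 2 is available, probability 1; weight (1/3)·1 = 1/3.
The weights sum to 5/9.
So P(the gold coin in box 3 | the host opened box 2) = (1/3) / (5/9) = 3/5.

3/5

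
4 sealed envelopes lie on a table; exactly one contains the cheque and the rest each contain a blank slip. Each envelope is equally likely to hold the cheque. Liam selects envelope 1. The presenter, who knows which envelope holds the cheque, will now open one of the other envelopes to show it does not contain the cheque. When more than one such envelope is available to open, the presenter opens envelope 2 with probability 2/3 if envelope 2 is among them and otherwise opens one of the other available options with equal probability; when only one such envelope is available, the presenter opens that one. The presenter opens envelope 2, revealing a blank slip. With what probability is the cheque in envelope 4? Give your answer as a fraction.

1/3

Apply Bayes' rule, conditioning on where the cheque actually is.
If it is in any of envelopes 1, 3, and 4 (prior 1/4 each): envelope 2 is available, opened with probability 2/3; weight (1/4)·(2/3) = 1/6 each.
If it is in envelope 2 (prior 1/4): the presenter opened envelope 2, so this case is ruled out; weight (1/4)·0 = 0.
The weights sum to 1/2.
So P(the cheque in envelope 4 | the presenter opened envelope 2) = (1/6) / (1/2) = 1/3.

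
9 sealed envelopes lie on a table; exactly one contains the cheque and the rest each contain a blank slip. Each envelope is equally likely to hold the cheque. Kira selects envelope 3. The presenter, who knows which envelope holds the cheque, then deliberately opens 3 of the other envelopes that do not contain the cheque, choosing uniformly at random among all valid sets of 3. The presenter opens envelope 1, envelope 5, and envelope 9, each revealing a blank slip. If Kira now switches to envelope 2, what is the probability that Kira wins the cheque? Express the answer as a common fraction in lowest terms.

Condition on the true location of the cheque.
If it is in any of envelopes 1, 5, and 9 (prior 1/9 each): that envelope was opened and seen not to hold the prize — ruled out; weight (1/9)·0 = 0 each.
If it is in any of envelopes 2, 4, 6, 7, and 8 (prior 1/9 each): the presenter has 35 equally likely choices, so probability 1/35; weight (1/9)·(1/35) = 1/315 each.
If it is in envelope 3 (prior 1/9): the presenter has 56 equally likely choices, so probability 1/56; weight (1/9)·(1/56) = 1/504.
The weights sum to 1/56.
So P(the cheque in envelope 2 | the presenter opened envelope 1, envelope 5, and envelope 9) = (1/315) / (1/56) = 8/45.

8/45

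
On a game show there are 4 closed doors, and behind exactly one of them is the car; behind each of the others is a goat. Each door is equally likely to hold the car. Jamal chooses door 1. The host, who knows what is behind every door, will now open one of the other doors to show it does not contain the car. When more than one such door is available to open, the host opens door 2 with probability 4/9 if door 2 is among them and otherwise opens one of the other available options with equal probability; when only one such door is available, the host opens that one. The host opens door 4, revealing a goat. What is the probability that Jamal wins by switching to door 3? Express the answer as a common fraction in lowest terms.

Condition on the true location of the car.
If it is behind door 1 (prior 1/4): door 2 is available but not opened; door 4 gets probability (1 − 4/9)/2 = 5/18; weight (1/4)·(5/18) = 5/72.
If it is behind door 2 (prior 1/4): door 2 holds the prize so is unavailable; the host chooses uniformly among the 2 others, probability 1/2; weight (1/4)·(1/2) = 1/8.
If it is behind door 3 (prior 1/4): door 2 is available but not opened, probability 5/9; weight (1/4)·(5/9) = 5/36.
If it is behind door 4 (prior 1/4): the host opened door 4, so this case is ruled out; weight (1/4)·0 = 0.
The weights sum to 1/3.
So P(the car behind door 3 | the host opened door 4) = (5/36) / (1/3) = 5/12.

5/12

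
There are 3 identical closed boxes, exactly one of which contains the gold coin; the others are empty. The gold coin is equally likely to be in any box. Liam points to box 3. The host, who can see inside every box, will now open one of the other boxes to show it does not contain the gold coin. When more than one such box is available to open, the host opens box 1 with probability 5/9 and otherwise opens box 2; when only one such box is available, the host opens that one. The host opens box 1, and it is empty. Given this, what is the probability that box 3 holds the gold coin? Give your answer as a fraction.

5/14

Condition on the true location of the gold coin.
If it is in box 1 (prior 1/3): the host opened box 1, so this case is ruled out; weight (1/3)·0 = 0.
If it is in box 2 (prior 1/3): only box 1 is available, probability 1; weight (1/3)·1 = 1/3.
If it is in box 3 (prior 1/3): box 1 is available, opened with probability 5/9; weight (1/3)·(5/9) = 5/27.
The weights sum to 14/27.
So P(the gold coin in box 3 | the host opened box 1) = (5/27) / (14/27) = 5/14.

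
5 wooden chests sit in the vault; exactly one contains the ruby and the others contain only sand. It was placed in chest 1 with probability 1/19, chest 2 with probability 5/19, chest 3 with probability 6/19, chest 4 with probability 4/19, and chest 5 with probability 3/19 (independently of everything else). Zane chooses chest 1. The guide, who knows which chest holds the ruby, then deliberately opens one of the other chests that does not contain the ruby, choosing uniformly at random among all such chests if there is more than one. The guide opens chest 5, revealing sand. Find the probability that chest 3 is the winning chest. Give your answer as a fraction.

Apply Bayes' rule, conditioning on where the ruby actually is.
If it is in chest 1 (prior 1/19): the guide has 4 equally likely choices, so probability 1/4; weight (1/19)·(1/4) = 1/76.
If it is in chest 2 (prior 5/19): the guide has 3 equally likely choices, so probability 1/3; weight (5/19)·(1/3) = 5/57.
If it is in chest 3 (prior 6/19): the guide has 3 equally likely choices, so probability 1/3; weight (6/19)·(1/3) = 2/19.
If it is in chest 4 (prior 4/19): the guide has 3 equally likely choices, so probability 1/3; weight (4/19)·(1/3) = 4/57.
If it is in chest 5 (prior 3/19): the guide opened chest 5, so this case is ruled out; weight (3/19)·0 = 0.
The weights sum to 21/76.
So P(the ruby in chest 3 | the guide opened chest 5) = (2/19) / (21/76) = 8/21.

8/21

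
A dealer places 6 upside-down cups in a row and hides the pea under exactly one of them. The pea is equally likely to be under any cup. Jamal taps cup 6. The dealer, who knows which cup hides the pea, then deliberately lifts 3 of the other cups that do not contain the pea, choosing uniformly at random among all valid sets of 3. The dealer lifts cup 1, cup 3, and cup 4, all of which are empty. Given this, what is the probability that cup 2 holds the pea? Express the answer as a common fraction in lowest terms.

Consider each possible location of the pea in turn.
If it is under any of cups 1, 3, and 4 (prior 1/6 each): that cup was opened and seen not to hold the prize — ruled out; weight (1/6)·0 = 0 each.
If it is under either of cups 2 and 5 (prior 1/6 each): the dealer has 4 equally likely choices, so probability 1/4; weight (1/6)·(1/4) = 1/24 each.
If it is under cup 6 (prior 1/6): the dealer has 10 equally likely choices, so probability 1/10; weight (1/6)·(1/10) = 1/60.
The weights sum to 1/10.
So P(the pea under cup 2 | the dealer opened cup 1, cup 3, and cup 4) = (1/24) / (1/10) = 5/12.

5/12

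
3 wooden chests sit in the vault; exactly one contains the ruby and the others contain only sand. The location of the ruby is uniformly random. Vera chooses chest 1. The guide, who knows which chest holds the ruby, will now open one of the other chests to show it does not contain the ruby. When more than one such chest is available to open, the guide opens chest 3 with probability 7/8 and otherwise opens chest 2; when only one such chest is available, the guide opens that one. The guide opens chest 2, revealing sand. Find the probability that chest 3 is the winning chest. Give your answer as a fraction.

8/9

Condition on the true location of the ruby.
If it is in chest 1 (prior 1/3): chest 3 is available but not opened, probability 1/8; weight (1/3)·(1/8) = 1/24.
If it is in chest 2 (prior 1/3): the guide opened chest 2, so this case is ruled out; weight (1/3)·0 = 0.
If it is in chest 3 (prior 1/3): only chest 2 is available, probability 1; weight (1/3)·1 = 1/3.
The weights sum to 3/8.
So P(the ruby in chest 3 | the guide opened chest 2) = (1/3) / (3/8) = 8/9.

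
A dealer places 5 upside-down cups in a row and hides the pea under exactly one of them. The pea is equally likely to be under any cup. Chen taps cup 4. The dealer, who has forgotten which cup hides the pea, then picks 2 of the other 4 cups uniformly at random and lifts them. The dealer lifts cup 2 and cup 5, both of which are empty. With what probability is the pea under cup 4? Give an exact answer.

1/3

Condition on the true location of the pea.
If it is under any of cups 1, 3, and 4 (prior 1/5 each): the dealer picks exactly this set with probability 1/6 regardless, and none is the prize; weight (1/5)·(1/6) = 1/30 each.
If it is under either of cups 2 and 5 (prior 1/5 each): that cup was opened and seen not to hold the prize — ruled out; weight (1/5)·0 = 0 each.
The weights sum to 1/10.
So P(the pea under cup 4 | the dealer opened cup 2 and cup 5) = (1/30) / (1/10) = 1/3.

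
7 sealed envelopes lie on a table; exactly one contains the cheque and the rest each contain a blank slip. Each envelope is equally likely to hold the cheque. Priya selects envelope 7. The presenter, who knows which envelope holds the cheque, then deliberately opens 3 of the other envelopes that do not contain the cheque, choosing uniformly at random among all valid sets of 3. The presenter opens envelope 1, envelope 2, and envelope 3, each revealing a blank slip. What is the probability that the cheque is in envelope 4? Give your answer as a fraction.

Condition on the true location of the cheque.
If it is in any of envelopes 1, 2, and 3 (prior 1/7 each): that envelope was opened and seen not to hold the prize — ruled out; weight (1/7)·0 = 0 each.
If it is in any of envelopes 4, 5, and 6 (prior 1/7 each): the presenter has 10 equally likely choices, so probability 1/10; weight (1/7)·(1/10) = 1/70 each.
If it is in envelope 7 (prior 1/7): the presenter has 20 equally likely choices, so probability 1/20; weight (1/7)·(1/20) = 1/140.
The weights sum to 1/20.
So P(the cheque in envelope 4 | the presenter opened envelope 1, envelope 2, and envelope 3) = (1/70) / (1/20) = 2/7.

2/7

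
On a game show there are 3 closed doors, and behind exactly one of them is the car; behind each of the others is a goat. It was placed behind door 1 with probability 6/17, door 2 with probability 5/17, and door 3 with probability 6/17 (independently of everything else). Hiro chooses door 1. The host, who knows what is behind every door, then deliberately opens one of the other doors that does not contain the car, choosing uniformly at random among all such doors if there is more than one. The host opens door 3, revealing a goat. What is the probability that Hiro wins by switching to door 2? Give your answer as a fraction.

5/8

Condition on the true location of the car.
If it is behind door 1 (prior 6/17): the host has 2 equally likely choices, so probability 1/2; weight (6/17)·(1/2) = 3/17.
If it is behind door 2 (prior 5/17): the host has no choice, probability 1; weight (5/17)·1 = 5/17.
If it is behind door 3 (prior 6/17): the host opened door 3, so this case is ruled out; weight (6/17)·0 = 0.
The weights sum to 8/17.
So P(the car behind door 2 | the host opened door 3) = (5/17) / (8/17) = 5/8.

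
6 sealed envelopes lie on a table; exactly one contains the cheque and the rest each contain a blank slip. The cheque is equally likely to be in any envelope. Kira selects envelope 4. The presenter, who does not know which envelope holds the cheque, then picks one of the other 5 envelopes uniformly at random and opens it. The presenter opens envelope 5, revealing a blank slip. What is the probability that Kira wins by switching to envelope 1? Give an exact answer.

Because the presenter chose which envelope to open without knowing where the cheque is, the choice is independent of the prize location. Learning that envelope 5 does not hold the cheque simply rules out that one location and leaves the remaining 5 envelopes still equally likely by symmetry.
So P(the cheque in envelope 1) = 1/5.

1/5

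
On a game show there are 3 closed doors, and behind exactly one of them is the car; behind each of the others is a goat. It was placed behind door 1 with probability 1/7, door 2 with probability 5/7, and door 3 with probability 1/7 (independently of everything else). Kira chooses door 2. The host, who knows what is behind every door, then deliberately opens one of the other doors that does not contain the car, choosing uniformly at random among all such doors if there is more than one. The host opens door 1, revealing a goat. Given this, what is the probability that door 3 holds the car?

2/7

Apply Bayes' rule, conditioning on where the car actually is.
If it is behind door 1 (prior 1/7): the host opened door 1, so this case is ruled out; weight (1/7)·0 = 0.
If it is behind door 2 (prior 5/7): the host has 2 equally likely choices, so probability 1/2; weight (5/7)·(1/2) = 5/14.
If it is behind door 3 (prior 1/7): the host has no choice, probability 1; weight (1/7)·1 = 1/7.
The weights sum to 1/2.
So P(the car behind door 3 | the host opened door 1) = (1/7) / (1/2) = 2/7.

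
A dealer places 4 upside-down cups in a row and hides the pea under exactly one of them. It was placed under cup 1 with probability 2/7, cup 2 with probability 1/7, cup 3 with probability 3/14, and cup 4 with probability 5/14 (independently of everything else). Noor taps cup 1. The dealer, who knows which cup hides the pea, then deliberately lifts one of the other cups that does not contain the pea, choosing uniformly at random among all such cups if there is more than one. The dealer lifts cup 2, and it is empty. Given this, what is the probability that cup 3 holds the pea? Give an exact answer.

Apply Bayes' rule, conditioning on where the pea actually is.
If it is under cup 1 (prior 2/7): the dealer has 3 equally likely choices, so probability 1/3; weight (2/7)·(1/3) = 2/21.
If it is under cup 2 (prior 1/7): the dealer opened cup 2, so this case is ruled out; weight (1/7)·0 = 0.
If it is under cup 3 (prior 3/14): the dealer has 2 equally likely choices, so probability 1/2; weight (3/14)·(1/2) = 3/28.
If it is under cup 4 (prior 5/14): the dealer has 2 equally likely choices, so probability 1/2; weight (5/14)·(1/2) = 5/28.
The weights sum to 8/21.
So P(the pea under cup 3 | the dealer opened cup 2) = (3/28) / (8/21) = 9/32.

9/32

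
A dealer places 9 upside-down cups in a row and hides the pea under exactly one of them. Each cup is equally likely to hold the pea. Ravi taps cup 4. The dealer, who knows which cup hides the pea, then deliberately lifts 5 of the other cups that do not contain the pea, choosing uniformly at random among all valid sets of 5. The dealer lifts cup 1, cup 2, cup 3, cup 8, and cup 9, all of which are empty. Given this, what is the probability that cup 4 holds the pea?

Apply Bayes' rule, conditioning on where the pea actually is.
If it is under any of cups 1, 2, 3, 8, and 9 (prior 1/9 each): that cup was opened and seen not to hold the prize — ruled out; weight (1/9)·0 = 0 each.
If it is under cup 4 (prior 1/9): the dealer has 56 equally likely choices, so probability 1/56; weight (1/9)·(1/56) = 1/504.
If it is under any of cups 5, 6, and 7 (prior 1/9 each): the dealer has 21 equally likely choices, so probability 1/21; weight (1/9)·(1/21) = 1/189 each.
The weights sum to 1/56.
So P(the pea under cup 4 | the dealer opened cup 1, cup 2, cup 3, cup 8, and cup 9) = (1/504) / (1/56) = 1/9.

1/9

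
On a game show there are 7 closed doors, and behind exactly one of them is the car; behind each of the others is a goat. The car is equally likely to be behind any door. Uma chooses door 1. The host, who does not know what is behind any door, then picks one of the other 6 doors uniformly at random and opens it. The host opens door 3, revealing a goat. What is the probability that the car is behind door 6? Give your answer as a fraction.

Because the host chose which door to open without knowing where the car is, the choice is independent of the prize location. Learning that door 3 does not hold the car simply rules out that one location and leaves the remaining 6 doors still equally likely by symmetry.
So P(the car behind door 6) = 1/6.

1/6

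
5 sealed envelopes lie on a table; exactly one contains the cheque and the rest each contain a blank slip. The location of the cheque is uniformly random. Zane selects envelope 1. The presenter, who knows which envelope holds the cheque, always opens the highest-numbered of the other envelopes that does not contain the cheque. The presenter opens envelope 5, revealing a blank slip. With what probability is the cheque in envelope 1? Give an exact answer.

Consider each possible location of the cheque in turn.
If it is in any of envelopes 1, 2, 3, and 4 (prior 1/5 each): envelope 5 is the highest-numbered option available, probability 1; weight (1/5)·1 = 1/5 each.
If it is in envelope 5 (prior 1/5): the presenter opened envelope 5, so this case is ruled out; weight (1/5)·0 = 0.
The weights sum to 4/5.
So P(the cheque in envelope 1 | the presenter opened envelope 5) = (1/5) / (4/5) = 1/4.

1/4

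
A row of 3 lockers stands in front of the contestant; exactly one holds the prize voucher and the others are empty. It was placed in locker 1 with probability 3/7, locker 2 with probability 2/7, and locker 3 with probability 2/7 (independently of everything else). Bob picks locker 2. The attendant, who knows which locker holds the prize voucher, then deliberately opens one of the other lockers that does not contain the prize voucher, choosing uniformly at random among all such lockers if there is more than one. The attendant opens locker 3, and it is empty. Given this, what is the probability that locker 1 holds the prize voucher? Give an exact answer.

3/4

Condition on the true location of the prize voucher.
If it is in locker 1 (prior 3/7): the attendant has no choice, probability 1; weight (3/7)·1 = 3/7.
If it is in locker 2 (prior 2/7): the attendant has 2 equally likely choices, so probability 1/2; weight (2/7)·(1/2) = 1/7.
If it is in locker 3 (prior 2/7): the attendant opened locker 3, so this case is ruled out; weight (2/7)·0 = 0.
The weights sum to 4/7.
So P(the prize voucher in locker 1 | the attendant opened locker 3) = (3/7) / (4/7) = 3/4.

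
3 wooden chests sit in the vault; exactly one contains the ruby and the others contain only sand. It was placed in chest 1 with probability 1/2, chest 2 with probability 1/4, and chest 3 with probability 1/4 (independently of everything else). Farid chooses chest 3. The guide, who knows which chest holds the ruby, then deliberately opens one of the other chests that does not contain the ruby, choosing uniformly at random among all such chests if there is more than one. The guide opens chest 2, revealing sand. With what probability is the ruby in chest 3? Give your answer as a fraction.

1/5

Consider each possible location of the ruby in turn.
If it is in chest 1 (prior 1/2): the guide has no choice, probability 1; weight (1/2)·1 = 1/2.
If it is in chest 2 (prior 1/4): the guide opened chest 2, so this case is ruled out; weight (1/4)·0 = 0.
If it is in chest 3 (prior 1/4): the guide has 2 equally likely choices, so probability 1/2; weight (1/4)·(1/2) = 1/8.
The weights sum to 5/8.
So P(the ruby in chest 3 | the guide opened chest 2) = (1/8) / (5/8) = 1/5.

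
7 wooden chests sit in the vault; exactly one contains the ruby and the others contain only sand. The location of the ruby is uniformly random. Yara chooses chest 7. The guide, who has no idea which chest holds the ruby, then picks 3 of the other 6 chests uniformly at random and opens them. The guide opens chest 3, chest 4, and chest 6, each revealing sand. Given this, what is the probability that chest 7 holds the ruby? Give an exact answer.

Because the guide chose which chests to open without knowing where the ruby is, the choice is independent of the prize location. Learning that none of the 3 opened chests holds the ruby simply rules out those 3 locations and leaves the remaining 4 chests still equally likely by symmetry.
So P(the ruby in chest 7) = 1/4.

1/4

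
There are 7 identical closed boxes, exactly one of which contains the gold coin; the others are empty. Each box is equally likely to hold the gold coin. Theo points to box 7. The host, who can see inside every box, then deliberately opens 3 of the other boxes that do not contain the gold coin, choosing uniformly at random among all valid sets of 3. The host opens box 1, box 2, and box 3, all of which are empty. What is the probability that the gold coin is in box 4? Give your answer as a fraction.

2/7

Apply Bayes' rule, conditioning on where the gold coin actually is.
If it is in any of boxes 1, 2, and 3 (prior 1/7 each): that box was opened and seen not to hold the prize — ruled out; weight (1/7)·0 = 0 each.
If it is in any of boxes 4, 5, and 6 (prior 1/7 each): the host has 10 equally likely choices, so probability 1/10; weight (1/7)·(1/10) = 1/70 each.
If it is in box 7 (prior 1/7): the host has 20 equally likely choices, so probability 1/20; weight (1/7)·(1/20) = 1/140.
The weights sum to 1/20.
So P(the gold coin in box 4 | the host opened box 1, box 2, and box 3) = (1/70) / (1/20) = 2/7.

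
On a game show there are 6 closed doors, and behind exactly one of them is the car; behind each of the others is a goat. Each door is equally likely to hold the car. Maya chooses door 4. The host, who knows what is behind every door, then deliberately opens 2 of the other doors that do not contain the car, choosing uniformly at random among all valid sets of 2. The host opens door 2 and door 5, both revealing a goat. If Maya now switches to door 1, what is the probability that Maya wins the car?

5/18

Apply Bayes' rule, conditioning on where the car actually is.
If it is behind any of doors 1, 3, and 6 (prior 1/6 each): the host has 6 equally likely choices, so probability 1/6; weight (1/6)·(1/6) = 1/36 each.
If it is behind either of doors 2 and 5 (prior 1/6 each): that door was opened and seen not to hold the prize — ruled out; weight (1/6)·0 = 0 each.
If it is behind door 4 (prior 1/6): the host has 10 equally likely choices, so probability 1/10; weight (1/6)·(1/10) = 1/60.
The weights sum to 1/10.
So P(the car behind door 1 | the host opened door 2 and door 5) = (1/36) / (1/10) = 5/18.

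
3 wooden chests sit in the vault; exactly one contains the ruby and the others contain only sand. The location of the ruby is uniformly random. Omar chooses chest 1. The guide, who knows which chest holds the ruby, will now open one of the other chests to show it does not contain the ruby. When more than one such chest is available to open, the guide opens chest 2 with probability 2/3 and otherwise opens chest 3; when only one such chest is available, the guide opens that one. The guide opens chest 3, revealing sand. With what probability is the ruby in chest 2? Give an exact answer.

3/4

Consider each possible location of the ruby in turn.
If it is in chest 1 (prior 1/3): chest 2 is available but not opened, probability 1/3; weight (1/3)·(1/3) = 1/9.
If it is in chest 2 (prior 1/3): only chest 3 is available, probability 1; weight (1/3)·1 = 1/3.
If it is in chest 3 (prior 1/3): the guide opened chest 3, so this case is ruled out; weight (1/3)·0 = 0.
The weights sum to 4/9.
So P(the ruby in chest 2 | the guide opened chest 3) = (1/3) / (4/9) = 3/4.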